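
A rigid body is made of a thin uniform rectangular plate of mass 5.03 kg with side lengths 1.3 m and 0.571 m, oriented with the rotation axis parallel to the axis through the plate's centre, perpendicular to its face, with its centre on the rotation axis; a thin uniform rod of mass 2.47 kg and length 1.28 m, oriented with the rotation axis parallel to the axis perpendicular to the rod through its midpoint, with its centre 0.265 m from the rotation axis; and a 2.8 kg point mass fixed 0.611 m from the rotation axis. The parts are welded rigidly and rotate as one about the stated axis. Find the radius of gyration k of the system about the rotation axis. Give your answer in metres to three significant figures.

Rectangular plate: I_cm = (1/12)M(a²+b²) = (1/12)(5.03)[(1.3)² + (0.571)²] = 0.84506 kg m²; axis through the centre, so I = 0.84506 kg m².
Thin rod: I_cm = (1/12)ML² = (1/12)(2.47)(1.28)² = 0.33724 kg m²; centre at d = 0.265 m, so I = I_cm + Md² gives I = 0.33724 + (2.47)(0.265)² = 0.51069 kg m².
Point mass: I_cm = 0; centre at d = 0.611 m, so I = I_cm + Md² gives I = 0 + (2.8)(0.611)² = 1.0453 kg m².
Total I = 2.401 kg m²; total mass M = 10.3 kg.
k = √(I/M) = √(2.401/10.3) = 0.48282 m.

0.483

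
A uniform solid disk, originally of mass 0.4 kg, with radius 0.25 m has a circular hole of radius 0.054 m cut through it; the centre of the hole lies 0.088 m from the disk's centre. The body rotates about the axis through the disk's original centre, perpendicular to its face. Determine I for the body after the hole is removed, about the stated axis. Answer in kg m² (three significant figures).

0.0123

Unpierced body about its centre: I₀ = (1/2)MR² = (1/2)(0.4)(0.25)² = 0.0125 kg m².
The removed disk has mass m = M·(r/R)² = (0.4)(0.054/0.25)² = 0.018662 kg (same uniform areal density).
Its moment of inertia about the rotation axis (parallel-axis theorem): I_hole = (1/2)mr² + md² = (1/2)(0.018662)(0.054)² + (0.018662)(0.088)² = 0.00017173 kg m².
Treating the hole as negative mass, I = I₀ − I_hole = 0.0125 − 0.00017173 = 0.012328 kg m².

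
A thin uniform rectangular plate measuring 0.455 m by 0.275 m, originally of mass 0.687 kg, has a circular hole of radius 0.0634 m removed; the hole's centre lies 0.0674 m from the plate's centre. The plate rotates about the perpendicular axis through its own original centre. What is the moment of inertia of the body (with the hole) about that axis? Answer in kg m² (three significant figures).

Unpierced body about its centre: I₀ = (1/12)M(a²+b²) = (1/12)(0.687)[(0.455)² + (0.275)²] = 0.016182 kg m².
The removed disk has mass m = M·πr²/(ab) = (0.687)·π(0.0634)²/(0.455·0.275) = 0.069333 kg (same uniform areal density).
Its moment of inertia about the rotation axis (parallel-axis theorem): I_hole = (1/2)mr² + md² = (1/2)(0.069333)(0.0634)² + (0.069333)(0.0674)² = 0.00045431 kg m².
Treating the hole as negative mass, I = I₀ − I_hole = 0.016182 − 0.00045431 = 0.015727 kg m².

0.0157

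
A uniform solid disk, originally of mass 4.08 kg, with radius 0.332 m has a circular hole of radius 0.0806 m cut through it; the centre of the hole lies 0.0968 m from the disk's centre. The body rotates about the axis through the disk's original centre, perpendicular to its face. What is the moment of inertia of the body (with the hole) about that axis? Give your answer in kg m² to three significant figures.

Unpierced body about its centre: I₀ = (1/2)MR² = (1/2)(4.08)(0.332)² = 0.22486 kg m².
The removed disk has mass m = M·(r/R)² = (4.08)(0.0806/0.332)² = 0.24047 kg (same uniform areal density).
Its moment of inertia about the rotation axis (parallel-axis theorem): I_hole = (1/2)mr² + md² = (1/2)(0.24047)(0.0806)² + (0.24047)(0.0968)² = 0.0030343 kg m².
Treating the hole as negative mass, I = I₀ − I_hole = 0.22486 − 0.0030343 = 0.22182 kg m².

0.222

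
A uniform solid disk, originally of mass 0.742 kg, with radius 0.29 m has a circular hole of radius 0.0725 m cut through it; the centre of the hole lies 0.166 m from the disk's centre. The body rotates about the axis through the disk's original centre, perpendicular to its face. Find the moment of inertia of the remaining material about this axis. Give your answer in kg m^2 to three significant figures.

0.0298

Unpierced body about its centre: I₀ = (1/2)MR² = (1/2)(0.742)(0.29)² = 0.031201 kg m^2.
The removed disk has mass m = M·(r/R)² = (0.742)(0.0725/0.29)² = 0.046375 kg (same uniform areal density).
Its moment of inertia about the rotation axis (parallel-axis theorem): I_hole = (1/2)mr² + md² = (1/2)(0.046375)(0.0725)² + (0.046375)(0.166)² = 0.0013998 kg m^2.
Treating the hole as negative mass, I = I₀ − I_hole = 0.031201 − 0.0013998 = 0.029801 kg m^2.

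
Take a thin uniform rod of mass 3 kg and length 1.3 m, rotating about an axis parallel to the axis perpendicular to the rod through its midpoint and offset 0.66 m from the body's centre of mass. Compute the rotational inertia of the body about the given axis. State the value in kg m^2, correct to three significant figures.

1.73

I_cm = (1/12)ML² = (1/12)(3)(1.3)² = 0.4225 kg m^2; centre at d = 0.66 m, so the parallel axis theorem gives I = 0.4225 + (3)(0.66)² = 1.7293 kg m^2.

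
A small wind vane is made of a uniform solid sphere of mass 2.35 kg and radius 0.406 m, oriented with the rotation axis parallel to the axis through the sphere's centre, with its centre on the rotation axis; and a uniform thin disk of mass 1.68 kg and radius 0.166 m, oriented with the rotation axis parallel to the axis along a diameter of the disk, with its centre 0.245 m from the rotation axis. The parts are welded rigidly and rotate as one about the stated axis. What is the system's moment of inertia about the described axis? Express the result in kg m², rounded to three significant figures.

0.267

Solid sphere: I_cm = (2/5)MR² = (2/5)(2.35)(0.406)² = 0.15495 kg m²; axis through the centre, so I = 0.15495 kg m².
Thin disk: I_cm = (1/4)MR² = (1/4)(1.68)(0.166)² = 0.011574 kg m²; centre at d = 0.245 m, so the parallel axis theorem gives I = 0.011574 + (1.68)(0.245)² = 0.11242 kg m².
Total I = 0.15495 + 0.11242 = 0.26736 kg m².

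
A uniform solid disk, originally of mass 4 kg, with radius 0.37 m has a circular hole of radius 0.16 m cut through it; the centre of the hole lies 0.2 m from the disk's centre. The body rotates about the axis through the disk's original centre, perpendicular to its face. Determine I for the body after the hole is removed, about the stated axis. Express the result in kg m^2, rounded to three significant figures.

0.234

Unpierced body about its centre: I₀ = (1/2)MR² = (1/2)(4)(0.37)² = 0.2738 kg m^2.
The removed disk has mass m = M·(r/R)² = (4)(0.16/0.37)² = 0.74799 kg (same uniform areal density).
Its moment of inertia about the rotation axis (parallel-axis theorem): I_hole = (1/2)mr² + md² = (1/2)(0.74799)(0.16)² + (0.74799)(0.2)² = 0.039494 kg m^2.
Treating the hole as negative mass, I = I₀ − I_hole = 0.2738 − 0.039494 = 0.23431 kg m^2.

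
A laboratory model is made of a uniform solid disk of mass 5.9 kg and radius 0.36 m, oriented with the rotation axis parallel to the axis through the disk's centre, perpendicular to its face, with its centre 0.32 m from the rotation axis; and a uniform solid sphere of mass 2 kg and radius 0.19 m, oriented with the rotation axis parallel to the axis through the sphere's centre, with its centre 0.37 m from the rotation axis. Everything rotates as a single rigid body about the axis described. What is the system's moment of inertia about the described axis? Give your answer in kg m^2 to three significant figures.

Solid disk: I_cm = (1/2)MR² = (1/2)(5.9)(0.36)² = 0.38232 kg m^2; centre at d = 0.32 m, so I = I_cm + Md² gives I = 0.38232 + (5.9)(0.32)² = 0.98648 kg m^2.
Solid sphere: I_cm = (2/5)MR² = (2/5)(2)(0.19)² = 0.02888 kg m^2; centre at d = 0.37 m, so I = I_cm + Md² gives I = 0.02888 + (2)(0.37)² = 0.30268 kg m^2.
Total I = 0.98648 + 0.30268 = 1.2892 kg m^2.

1.29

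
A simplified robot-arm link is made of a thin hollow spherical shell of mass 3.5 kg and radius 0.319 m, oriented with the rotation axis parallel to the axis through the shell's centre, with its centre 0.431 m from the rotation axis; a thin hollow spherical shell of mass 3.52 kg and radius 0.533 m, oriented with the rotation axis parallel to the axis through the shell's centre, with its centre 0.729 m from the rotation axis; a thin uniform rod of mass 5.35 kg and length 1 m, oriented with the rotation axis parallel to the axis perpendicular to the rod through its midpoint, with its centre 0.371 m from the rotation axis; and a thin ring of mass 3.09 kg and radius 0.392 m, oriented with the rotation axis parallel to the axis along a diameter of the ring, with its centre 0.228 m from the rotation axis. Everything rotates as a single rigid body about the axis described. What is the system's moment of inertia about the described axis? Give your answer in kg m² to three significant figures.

5.01

Spherical shell: I_cm = (2/3)MR² = (2/3)(3.5)(0.319)² = 0.23744 kg m²; centre at d = 0.431 m, so the parallel axis theorem gives I = 0.23744 + (3.5)(0.431)² = 0.88761 kg m².
Spherical shell: I_cm = (2/3)MR² = (2/3)(3.52)(0.533)² = 0.66666 kg m²; centre at d = 0.729 m, so the parallel axis theorem gives I = 0.66666 + (3.52)(0.729)² = 2.5373 kg m².
Thin rod: I_cm = (1/12)ML² = (1/12)(5.35)(1)² = 0.44583 kg m²; centre at d = 0.371 m, so the parallel axis theorem gives I = 0.44583 + (5.35)(0.371)² = 1.1822 kg m².
Thin ring: I_cm = (1/2)MR² = (1/2)(3.09)(0.392)² = 0.23741 kg m²; centre at d = 0.228 m, so the parallel axis theorem gives I = 0.23741 + (3.09)(0.228)² = 0.39804 kg m².
Total I = 0.88761 + 2.5373 + 1.1822 + 0.39804 = 5.0052 kg m².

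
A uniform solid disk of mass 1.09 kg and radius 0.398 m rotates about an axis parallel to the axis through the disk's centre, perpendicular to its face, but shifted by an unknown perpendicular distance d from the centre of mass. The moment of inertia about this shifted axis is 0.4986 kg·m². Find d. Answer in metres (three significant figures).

0.615

About the centre-of-mass axis, I_cm = (1/2)MR² = (1/2)(1.09)(0.398)² = 0.08633 kg·m².
Parallel axis theorem: I = I_cm + Md², so Md² = 0.4986 − 0.08633 = 0.41227 kg·m².
d = √(0.41227 / 1.09) = 0.615 m.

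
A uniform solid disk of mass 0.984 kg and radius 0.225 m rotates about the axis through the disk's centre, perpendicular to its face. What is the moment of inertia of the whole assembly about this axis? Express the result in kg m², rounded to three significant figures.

I_cm = (1/2)MR² = (1/2)(0.984)(0.225)² = 0.024908 kg m²; axis through the centre, so I = 0.024908 kg m².

0.0249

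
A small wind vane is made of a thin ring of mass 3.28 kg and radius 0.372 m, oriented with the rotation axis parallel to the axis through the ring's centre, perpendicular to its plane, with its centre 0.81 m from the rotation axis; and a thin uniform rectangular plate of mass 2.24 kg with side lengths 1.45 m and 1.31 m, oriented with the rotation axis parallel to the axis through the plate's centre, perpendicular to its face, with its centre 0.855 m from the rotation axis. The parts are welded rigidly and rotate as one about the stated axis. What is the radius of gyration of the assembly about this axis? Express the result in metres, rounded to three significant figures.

0.948

Thin ring: I_cm = MR² = (3.28)(0.372)² = 0.4539 kg m²; centre at d = 0.81 m, so the parallel axis theorem gives I = 0.4539 + (3.28)(0.81)² = 2.6059 kg m².
Rectangular plate: I_cm = (1/12)M(a²+b²) = (1/12)(2.24)[(1.45)² + (1.31)²] = 0.71281 kg m²; centre at d = 0.855 m, so the parallel axis theorem gives I = 0.71281 + (2.24)(0.855)² = 2.3503 kg m².
Total I = 4.9562 kg m²; total mass M = 5.52 kg.
k = √(I/M) = √(4.9562/5.52) = 0.94756 m.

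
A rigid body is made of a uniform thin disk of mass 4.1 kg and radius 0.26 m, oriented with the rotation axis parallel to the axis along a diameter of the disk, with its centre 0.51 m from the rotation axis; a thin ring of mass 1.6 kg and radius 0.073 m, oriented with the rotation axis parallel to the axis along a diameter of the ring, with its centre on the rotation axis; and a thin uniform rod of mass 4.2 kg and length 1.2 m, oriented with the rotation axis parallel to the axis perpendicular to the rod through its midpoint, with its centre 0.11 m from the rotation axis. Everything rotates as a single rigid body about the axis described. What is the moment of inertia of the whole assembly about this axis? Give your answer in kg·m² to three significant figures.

1.69

Thin disk: I_cm = (1/4)MR² = (1/4)(4.1)(0.26)² = 0.06929 kg·m²; centre at d = 0.51 m, so the parallel axis theorem gives I = 0.06929 + (4.1)(0.51)² = 1.1357 kg·m².
Thin ring: I_cm = (1/2)MR² = (1/2)(1.6)(0.073)² = 0.0042632 kg·m²; axis through the centre, so I = 0.0042632 kg·m².
Thin rod: I_cm = (1/12)ML² = (1/12)(4.2)(1.2)² = 0.504 kg·m²; centre at d = 0.11 m, so the parallel axis theorem gives I = 0.504 + (4.2)(0.11)² = 0.55482 kg·m².
Total I = 1.1357 + 0.0042632 + 0.55482 = 1.6948 kg·m².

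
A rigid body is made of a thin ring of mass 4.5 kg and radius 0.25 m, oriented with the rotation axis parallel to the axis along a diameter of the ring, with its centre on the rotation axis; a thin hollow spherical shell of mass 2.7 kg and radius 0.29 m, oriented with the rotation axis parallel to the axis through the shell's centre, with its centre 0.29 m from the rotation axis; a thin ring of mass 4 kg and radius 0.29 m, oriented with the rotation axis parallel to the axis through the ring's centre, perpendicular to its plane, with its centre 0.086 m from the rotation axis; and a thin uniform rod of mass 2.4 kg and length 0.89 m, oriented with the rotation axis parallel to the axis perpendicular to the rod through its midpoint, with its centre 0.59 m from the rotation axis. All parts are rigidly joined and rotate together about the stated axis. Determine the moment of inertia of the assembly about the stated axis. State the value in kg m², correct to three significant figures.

Thin ring: I_cm = (1/2)MR² = (1/2)(4.5)(0.25)² = 0.14062 kg m²; axis through the centre, so I = 0.14062 kg m².
Spherical shell: I_cm = (2/3)MR² = (2/3)(2.7)(0.29)² = 0.15138 kg m²; centre at d = 0.29 m, so I = I_cm + Md² gives I = 0.15138 + (2.7)(0.29)² = 0.37845 kg m².
Thin ring: I_cm = MR² = (4)(0.29)² = 0.3364 kg m²; centre at d = 0.086 m, so I = I_cm + Md² gives I = 0.3364 + (4)(0.086)² = 0.36598 kg m².
Thin rod: I_cm = (1/12)ML² = (1/12)(2.4)(0.89)² = 0.15842 kg m²; centre at d = 0.59 m, so I = I_cm + Md² gives I = 0.15842 + (2.4)(0.59)² = 0.99386 kg m².
Total I = 0.14062 + 0.37845 + 0.36598 + 0.99386 = 1.8789 kg m².

1.88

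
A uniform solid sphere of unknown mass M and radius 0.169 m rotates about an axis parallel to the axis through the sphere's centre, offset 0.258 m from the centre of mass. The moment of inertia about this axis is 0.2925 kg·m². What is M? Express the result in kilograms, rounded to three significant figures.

3.75

I = I_cm + Md² = (2/5)MR² + Md² = M·[0.4·(0.169)² + (0.258)²] = M·0.077988.
So M = 0.2925 / 0.077988 = 3.7506 kg.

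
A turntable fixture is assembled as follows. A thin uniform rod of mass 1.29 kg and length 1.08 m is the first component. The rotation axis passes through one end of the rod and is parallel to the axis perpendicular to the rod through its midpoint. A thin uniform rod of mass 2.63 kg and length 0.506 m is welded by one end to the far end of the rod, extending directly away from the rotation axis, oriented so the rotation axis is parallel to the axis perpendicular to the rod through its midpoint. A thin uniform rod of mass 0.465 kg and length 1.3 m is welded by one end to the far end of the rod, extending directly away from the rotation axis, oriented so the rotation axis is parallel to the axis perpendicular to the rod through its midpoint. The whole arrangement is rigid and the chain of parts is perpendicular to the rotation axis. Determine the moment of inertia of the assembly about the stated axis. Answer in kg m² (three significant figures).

7.62

Thin rod: I_cm = (1/12)ML² = (1/12)(1.29)(1.08)² = 0.12539 kg m²; centre at d = 0.54 m, so the parallel axis theorem gives I = 0.12539 + (1.29)(0.54)² = 0.50155 kg m².
Thin rod: I_cm = (1/12)ML² = (1/12)(2.63)(0.506)² = 0.056115 kg m²; centre at d = 0.54 + 0.54 + 0.253 = 1.333 m, so the parallel axis theorem gives I = 0.056115 + (2.63)(1.333)² = 4.7293 kg m².
Thin rod: I_cm = (1/12)ML² = (1/12)(0.465)(1.3)² = 0.065488 kg m²; centre at d = 0.54 + 0.54 + 0.253 + 0.253 + 0.65 = 2.236 m, so the parallel axis theorem gives I = 0.065488 + (0.465)(2.236)² = 2.3903 kg m².
Total I = 0.50155 + 4.7293 + 2.3903 = 7.6212 kg m².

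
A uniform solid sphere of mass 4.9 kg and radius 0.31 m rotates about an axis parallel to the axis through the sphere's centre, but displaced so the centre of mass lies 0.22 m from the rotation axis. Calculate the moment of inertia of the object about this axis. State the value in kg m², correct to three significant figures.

0.426

I_cm = (2/5)MR² = (2/5)(4.9)(0.31)² = 0.18836 kg m²; centre at d = 0.22 m, so I = I_cm + Md² gives I = 0.18836 + (4.9)(0.22)² = 0.42552 kg m².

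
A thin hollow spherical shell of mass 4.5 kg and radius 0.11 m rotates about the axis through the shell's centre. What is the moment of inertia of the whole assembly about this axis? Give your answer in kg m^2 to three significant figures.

I_cm = (2/3)MR² = (2/3)(4.5)(0.11)² = 0.0363 kg m^2; axis through the centre, so I = 0.0363 kg m^2.

0.0363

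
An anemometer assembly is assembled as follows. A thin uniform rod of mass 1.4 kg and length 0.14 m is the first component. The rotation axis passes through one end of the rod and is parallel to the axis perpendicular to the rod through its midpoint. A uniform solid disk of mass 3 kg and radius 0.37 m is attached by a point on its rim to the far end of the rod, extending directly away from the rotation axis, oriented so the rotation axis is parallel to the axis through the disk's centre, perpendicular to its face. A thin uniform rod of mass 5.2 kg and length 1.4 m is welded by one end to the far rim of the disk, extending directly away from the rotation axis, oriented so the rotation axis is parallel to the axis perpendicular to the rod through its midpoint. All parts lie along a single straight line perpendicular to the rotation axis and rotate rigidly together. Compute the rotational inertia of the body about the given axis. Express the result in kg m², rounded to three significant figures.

14.8

Thin rod: I_cm = (1/12)ML² = (1/12)(1.4)(0.14)² = 0.0022867 kg m²; centre at d = 0.07 m, so I = I_cm + Md² gives I = 0.0022867 + (1.4)(0.07)² = 0.0091467 kg m².
Solid disk: I_cm = (1/2)MR² = (1/2)(3)(0.37)² = 0.20535 kg m²; centre at d = 0.07 + 0.07 + 0.37 = 0.51 m, so I = I_cm + Md² gives I = 0.20535 + (3)(0.51)² = 0.98565 kg m².
Thin rod: I_cm = (1/12)ML² = (1/12)(5.2)(1.4)² = 0.84933 kg m²; centre at d = 0.07 + 0.07 + 0.37 + 0.37 + 0.7 = 1.58 m, so I = I_cm + Md² gives I = 0.84933 + (5.2)(1.58)² = 13.831 kg m².
Total I = 0.0091467 + 0.98565 + 13.831 = 14.825 kg m².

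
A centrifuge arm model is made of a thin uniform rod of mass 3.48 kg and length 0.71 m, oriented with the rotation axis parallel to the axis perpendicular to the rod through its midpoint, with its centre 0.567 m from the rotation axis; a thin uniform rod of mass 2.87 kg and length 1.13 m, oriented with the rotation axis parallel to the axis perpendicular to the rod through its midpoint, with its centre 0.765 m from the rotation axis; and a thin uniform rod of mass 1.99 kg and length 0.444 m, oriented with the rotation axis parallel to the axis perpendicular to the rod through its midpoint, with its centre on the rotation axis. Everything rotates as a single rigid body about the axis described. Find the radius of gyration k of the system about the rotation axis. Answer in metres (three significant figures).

Thin rod: I_cm = (1/12)ML² = (1/12)(3.48)(0.71)² = 0.14619 kg·m²; centre at d = 0.567 m, so the parallel axis theorem gives I = 0.14619 + (3.48)(0.567)² = 1.265 kg·m².
Thin rod: I_cm = (1/12)ML² = (1/12)(2.87)(1.13)² = 0.30539 kg·m²; centre at d = 0.765 m, so the parallel axis theorem gives I = 0.30539 + (2.87)(0.765)² = 1.985 kg·m².
Thin rod: I_cm = (1/12)ML² = (1/12)(1.99)(0.444)² = 0.032692 kg·m²; axis through the centre, so I = 0.032692 kg·m².
Total I = 3.2827 kg·m²; total mass M = 8.34 kg.
k = √(I/M) = √(3.2827/8.34) = 0.62738 m.

0.627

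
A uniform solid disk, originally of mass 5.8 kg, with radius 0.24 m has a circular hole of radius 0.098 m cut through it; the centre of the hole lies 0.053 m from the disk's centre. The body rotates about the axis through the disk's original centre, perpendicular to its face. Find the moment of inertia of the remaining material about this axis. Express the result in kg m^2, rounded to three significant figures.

0.160

Unpierced body about its centre: I₀ = (1/2)MR² = (1/2)(5.8)(0.24)² = 0.16704 kg m^2.
The removed disk has mass m = M·(r/R)² = (5.8)(0.098/0.24)² = 0.96707 kg (same uniform areal density).
Its moment of inertia about the rotation axis (parallel-axis theorem): I_hole = (1/2)mr² + md² = (1/2)(0.96707)(0.098)² + (0.96707)(0.053)² = 0.0073604 kg m^2.
Treating the hole as negative mass, I = I₀ − I_hole = 0.16704 − 0.0073604 = 0.15968 kg m^2.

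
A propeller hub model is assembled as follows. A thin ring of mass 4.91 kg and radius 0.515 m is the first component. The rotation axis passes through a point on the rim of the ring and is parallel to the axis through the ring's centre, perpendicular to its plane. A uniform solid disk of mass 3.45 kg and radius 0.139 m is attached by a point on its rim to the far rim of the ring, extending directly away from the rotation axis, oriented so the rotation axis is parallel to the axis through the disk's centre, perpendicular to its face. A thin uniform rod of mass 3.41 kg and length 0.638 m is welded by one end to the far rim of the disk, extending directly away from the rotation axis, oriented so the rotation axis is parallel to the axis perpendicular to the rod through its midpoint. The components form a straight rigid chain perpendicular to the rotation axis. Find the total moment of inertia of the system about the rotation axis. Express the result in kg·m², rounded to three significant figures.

16.5

Thin ring: I_cm = MR² = (4.91)(0.515)² = 1.3023 kg·m²; centre at d = 0.515 m, so the parallel axis theorem gives I = 1.3023 + (4.91)(0.515)² = 2.6045 kg·m².
Solid disk: I_cm = (1/2)MR² = (1/2)(3.45)(0.139)² = 0.033329 kg·m²; centre at d = 0.515 + 0.515 + 0.139 = 1.169 m, so the parallel axis theorem gives I = 0.033329 + (3.45)(1.169)² = 4.748 kg·m².
Thin rod: I_cm = (1/12)ML² = (1/12)(3.41)(0.638)² = 0.11567 kg·m²; centre at d = 0.515 + 0.515 + 0.139 + 0.139 + 0.319 = 1.627 m, so the parallel axis theorem gives I = 0.11567 + (3.41)(1.627)² = 9.1424 kg·m².
Total I = 2.6045 + 4.748 + 9.1424 = 16.495 kg·m².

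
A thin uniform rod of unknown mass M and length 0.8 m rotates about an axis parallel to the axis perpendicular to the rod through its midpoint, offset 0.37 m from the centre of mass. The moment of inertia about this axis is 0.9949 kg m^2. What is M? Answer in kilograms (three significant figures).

5.23

I = I_cm + Md² = (1/12)ML² + Md² = M·[0.0833333·(0.8)² + (0.37)²] = M·0.19023.
So M = 0.9949 / 0.19023 = 5.2299 kg.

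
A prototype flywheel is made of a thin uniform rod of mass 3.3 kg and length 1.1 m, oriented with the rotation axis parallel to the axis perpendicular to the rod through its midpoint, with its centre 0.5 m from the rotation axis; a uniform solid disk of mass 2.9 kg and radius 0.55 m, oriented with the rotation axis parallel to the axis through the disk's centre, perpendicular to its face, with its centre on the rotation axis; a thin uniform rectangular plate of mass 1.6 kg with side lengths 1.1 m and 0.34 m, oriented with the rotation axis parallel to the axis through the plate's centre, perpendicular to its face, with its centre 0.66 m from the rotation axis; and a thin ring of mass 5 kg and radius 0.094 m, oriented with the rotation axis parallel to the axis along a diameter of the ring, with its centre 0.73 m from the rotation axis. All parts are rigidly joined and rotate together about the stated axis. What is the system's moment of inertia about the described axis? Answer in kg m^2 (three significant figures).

5.16

Thin rod: I_cm = (1/12)ML² = (1/12)(3.3)(1.1)² = 0.33275 kg m^2; centre at d = 0.5 m, so the parallel axis theorem gives I = 0.33275 + (3.3)(0.5)² = 1.1578 kg m^2.
Solid disk: I_cm = (1/2)MR² = (1/2)(2.9)(0.55)² = 0.43863 kg m^2; axis through the centre, so I = 0.43863 kg m^2.
Rectangular plate: I_cm = (1/12)M(a²+b²) = (1/12)(1.6)[(1.1)² + (0.34)²] = 0.17675 kg m^2; centre at d = 0.66 m, so the parallel axis theorem gives I = 0.17675 + (1.6)(0.66)² = 0.87371 kg m^2.
Thin ring: I_cm = (1/2)MR² = (1/2)(5)(0.094)² = 0.02209 kg m^2; centre at d = 0.73 m, so the parallel axis theorem gives I = 0.02209 + (5)(0.73)² = 2.6866 kg m^2.
Total I = 1.1578 + 0.43863 + 0.87371 + 2.6866 = 5.1567 kg m^2.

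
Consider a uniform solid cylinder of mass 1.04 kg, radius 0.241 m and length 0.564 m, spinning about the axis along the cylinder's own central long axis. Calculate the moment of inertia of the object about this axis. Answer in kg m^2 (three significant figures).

I_cm = (1/2)MR² = (1/2)(1.04)(0.241)² = 0.030202 kg m^2; axis through the centre, so I = 0.030202 kg m^2.

0.0302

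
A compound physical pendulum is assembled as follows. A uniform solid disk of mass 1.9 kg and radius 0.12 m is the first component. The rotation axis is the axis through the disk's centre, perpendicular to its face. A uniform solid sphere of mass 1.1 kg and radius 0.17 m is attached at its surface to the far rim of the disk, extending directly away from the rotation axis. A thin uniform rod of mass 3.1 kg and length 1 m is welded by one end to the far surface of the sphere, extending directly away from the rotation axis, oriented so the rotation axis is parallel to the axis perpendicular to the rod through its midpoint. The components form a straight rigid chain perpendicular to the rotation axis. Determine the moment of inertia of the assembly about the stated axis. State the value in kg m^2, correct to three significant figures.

Solid disk: I_cm = (1/2)MR² = (1/2)(1.9)(0.12)² = 0.01368 kg m^2; axis through the centre, so I = 0.01368 kg m^2.
Solid sphere: I_cm = (2/5)MR² = (2/5)(1.1)(0.17)² = 0.012716 kg m^2; centre at d = 0.12 + 0.17 = 0.29 m, so I = I_cm + Md² gives I = 0.012716 + (1.1)(0.29)² = 0.10523 kg m^2.
Thin rod: I_cm = (1/12)ML² = (1/12)(3.1)(1)² = 0.25833 kg m^2; centre at d = 0.12 + 0.17 + 0.17 + 0.5 = 0.96 m, so I = I_cm + Md² gives I = 0.25833 + (3.1)(0.96)² = 3.1153 kg m^2.
Total I = 0.01368 + 0.10523 + 3.1153 = 3.2342 kg m^2.

3.23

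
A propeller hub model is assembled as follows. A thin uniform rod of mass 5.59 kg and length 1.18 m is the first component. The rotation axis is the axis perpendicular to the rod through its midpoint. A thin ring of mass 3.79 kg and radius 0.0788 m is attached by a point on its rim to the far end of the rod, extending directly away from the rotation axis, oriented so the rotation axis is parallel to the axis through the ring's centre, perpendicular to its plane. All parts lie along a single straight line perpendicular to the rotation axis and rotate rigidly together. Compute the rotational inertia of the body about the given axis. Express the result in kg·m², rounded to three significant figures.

2.37

Thin rod: I_cm = (1/12)ML² = (1/12)(5.59)(1.18)² = 0.64863 kg·m²; axis through the centre, so I = 0.64863 kg·m².
Thin ring: I_cm = MR² = (3.79)(0.0788)² = 0.023534 kg·m²; centre at d = 0.59 + 0.0788 = 0.6688 m, so the parallel axis theorem gives I = 0.023534 + (3.79)(0.6688)² = 1.7188 kg·m².
Total I = 0.64863 + 1.7188 = 2.3674 kg·m².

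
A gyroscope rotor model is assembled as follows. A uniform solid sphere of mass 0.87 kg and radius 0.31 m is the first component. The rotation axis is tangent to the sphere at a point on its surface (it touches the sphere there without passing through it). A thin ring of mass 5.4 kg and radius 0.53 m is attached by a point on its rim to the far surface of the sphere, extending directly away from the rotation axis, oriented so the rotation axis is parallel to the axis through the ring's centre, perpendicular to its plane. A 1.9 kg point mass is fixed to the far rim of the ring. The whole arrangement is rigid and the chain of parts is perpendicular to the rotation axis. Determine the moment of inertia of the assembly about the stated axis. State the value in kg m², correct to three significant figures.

Solid sphere: I_cm = (2/5)MR² = (2/5)(0.87)(0.31)² = 0.033443 kg m²; centre at d = 0.31 m, so I = I_cm + Md² gives I = 0.033443 + (0.87)(0.31)² = 0.11705 kg m².
Thin ring: I_cm = MR² = (5.4)(0.53)² = 1.5169 kg m²; centre at d = 0.31 + 0.31 + 0.53 = 1.15 m, so I = I_cm + Md² gives I = 1.5169 + (5.4)(1.15)² = 8.6584 kg m².
Point mass: I_cm = 0; centre at d = 0.31 + 0.31 + 0.53 + 0.53 = 1.68 m, so I = I_cm + Md² gives I = 0 + (1.9)(1.68)² = 5.3626 kg m².
Total I = 0.11705 + 8.6584 + 5.3626 = 14.138 kg m².

14.1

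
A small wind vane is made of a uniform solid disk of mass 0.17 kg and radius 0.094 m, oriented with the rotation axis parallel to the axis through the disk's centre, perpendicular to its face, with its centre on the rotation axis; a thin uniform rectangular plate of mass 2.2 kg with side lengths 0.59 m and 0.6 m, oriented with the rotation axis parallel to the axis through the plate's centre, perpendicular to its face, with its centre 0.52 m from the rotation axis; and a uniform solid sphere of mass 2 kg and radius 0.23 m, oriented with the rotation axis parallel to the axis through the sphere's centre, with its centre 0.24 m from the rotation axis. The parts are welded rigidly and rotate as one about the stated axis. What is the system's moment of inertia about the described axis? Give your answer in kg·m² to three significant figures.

Solid disk: I_cm = (1/2)MR² = (1/2)(0.17)(0.094)² = 0.00075106 kg·m²; axis through the centre, so I = 0.00075106 kg·m².
Rectangular plate: I_cm = (1/12)M(a²+b²) = (1/12)(2.2)[(0.59)² + (0.6)²] = 0.12982 kg·m²; centre at d = 0.52 m, so I = I_cm + Md² gives I = 0.12982 + (2.2)(0.52)² = 0.7247 kg·m².
Solid sphere: I_cm = (2/5)MR² = (2/5)(2)(0.23)² = 0.04232 kg·m²; centre at d = 0.24 m, so I = I_cm + Md² gives I = 0.04232 + (2)(0.24)² = 0.15752 kg·m².
Total I = 0.00075106 + 0.7247 + 0.15752 = 0.88297 kg·m².

0.883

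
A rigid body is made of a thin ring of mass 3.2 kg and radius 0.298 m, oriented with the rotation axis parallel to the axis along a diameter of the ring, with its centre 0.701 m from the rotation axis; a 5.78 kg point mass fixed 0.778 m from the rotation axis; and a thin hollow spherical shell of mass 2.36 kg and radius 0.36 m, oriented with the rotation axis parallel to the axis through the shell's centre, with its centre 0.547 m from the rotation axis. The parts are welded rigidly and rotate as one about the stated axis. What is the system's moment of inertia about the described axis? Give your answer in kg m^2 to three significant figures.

Thin ring: I_cm = (1/2)MR² = (1/2)(3.2)(0.298)² = 0.14209 kg m^2; centre at d = 0.701 m, so I = I_cm + Md² gives I = 0.14209 + (3.2)(0.701)² = 1.7146 kg m^2.
Point mass: I_cm = 0; centre at d = 0.778 m, so I = I_cm + Md² gives I = 0 + (5.78)(0.778)² = 3.4985 kg m^2.
Spherical shell: I_cm = (2/3)MR² = (2/3)(2.36)(0.36)² = 0.2039 kg m^2; centre at d = 0.547 m, so I = I_cm + Md² gives I = 0.2039 + (2.36)(0.547)² = 0.91004 kg m^2.
Total I = 1.7146 + 3.4985 + 0.91004 = 6.1231 kg m^2.

6.12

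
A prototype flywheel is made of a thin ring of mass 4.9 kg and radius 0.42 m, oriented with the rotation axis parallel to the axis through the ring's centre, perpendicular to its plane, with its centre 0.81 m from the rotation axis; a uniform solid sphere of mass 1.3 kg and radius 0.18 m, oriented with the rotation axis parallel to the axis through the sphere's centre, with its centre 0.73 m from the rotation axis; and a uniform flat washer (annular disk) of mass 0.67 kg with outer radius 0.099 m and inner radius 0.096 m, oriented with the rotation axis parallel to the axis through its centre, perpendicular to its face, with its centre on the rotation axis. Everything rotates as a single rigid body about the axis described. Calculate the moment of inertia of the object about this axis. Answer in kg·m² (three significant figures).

Thin ring: I_cm = MR² = (4.9)(0.42)² = 0.86436 kg·m²; centre at d = 0.81 m, so I = I_cm + Md² gives I = 0.86436 + (4.9)(0.81)² = 4.0793 kg·m².
Solid sphere: I_cm = (2/5)MR² = (2/5)(1.3)(0.18)² = 0.016848 kg·m²; centre at d = 0.73 m, so I = I_cm + Md² gives I = 0.016848 + (1.3)(0.73)² = 0.70962 kg·m².
Annular disk: I_cm = (1/2)M(R²+r²) = (1/2)(0.67)[(0.099)² + (0.096)²] = 0.0063707 kg·m²; axis through the centre, so I = 0.0063707 kg·m².
Total I = 4.0793 + 0.70962 + 0.0063707 = 4.7952 kg·m².

4.80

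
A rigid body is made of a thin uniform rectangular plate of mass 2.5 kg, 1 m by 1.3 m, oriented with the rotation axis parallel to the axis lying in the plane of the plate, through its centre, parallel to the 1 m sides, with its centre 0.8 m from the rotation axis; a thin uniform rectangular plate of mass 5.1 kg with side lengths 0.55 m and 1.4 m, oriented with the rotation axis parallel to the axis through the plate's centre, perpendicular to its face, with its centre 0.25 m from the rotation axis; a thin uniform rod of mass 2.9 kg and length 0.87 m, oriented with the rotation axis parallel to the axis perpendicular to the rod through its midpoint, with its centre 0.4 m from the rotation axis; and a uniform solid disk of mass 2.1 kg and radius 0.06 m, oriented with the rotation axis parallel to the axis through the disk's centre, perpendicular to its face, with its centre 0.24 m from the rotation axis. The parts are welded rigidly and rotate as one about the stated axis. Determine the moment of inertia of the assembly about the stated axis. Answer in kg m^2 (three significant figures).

4.00

Rectangular plate: I_cm = (1/12)Mb² = (1/12)(2.5)(1.3)² = 0.35208 kg m^2; centre at d = 0.8 m, so the parallel axis theorem gives I = 0.35208 + (2.5)(0.8)² = 1.9521 kg m^2.
Rectangular plate: I_cm = (1/12)M(a²+b²) = (1/12)(5.1)[(0.55)² + (1.4)²] = 0.96156 kg m^2; centre at d = 0.25 m, so the parallel axis theorem gives I = 0.96156 + (5.1)(0.25)² = 1.2803 kg m^2.
Thin rod: I_cm = (1/12)ML² = (1/12)(2.9)(0.87)² = 0.18292 kg m^2; centre at d = 0.4 m, so the parallel axis theorem gives I = 0.18292 + (2.9)(0.4)² = 0.64692 kg m^2.
Solid disk: I_cm = (1/2)MR² = (1/2)(2.1)(0.06)² = 0.00378 kg m^2; centre at d = 0.24 m, so the parallel axis theorem gives I = 0.00378 + (2.1)(0.24)² = 0.12474 kg m^2.
Total I = 1.9521 + 1.2803 + 0.64692 + 0.12474 = 4.0041 kg m^2.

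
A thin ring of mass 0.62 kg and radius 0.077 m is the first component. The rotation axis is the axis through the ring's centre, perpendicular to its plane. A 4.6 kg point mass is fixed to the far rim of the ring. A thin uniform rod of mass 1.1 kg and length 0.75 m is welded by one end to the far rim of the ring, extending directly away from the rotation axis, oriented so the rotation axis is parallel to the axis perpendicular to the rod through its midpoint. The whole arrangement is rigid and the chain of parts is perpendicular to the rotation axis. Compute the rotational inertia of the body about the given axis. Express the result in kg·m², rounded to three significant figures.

Thin ring: I_cm = MR² = (0.62)(0.077)² = 0.003676 kg·m²; axis through the centre, so I = 0.003676 kg·m².
Point mass: I_cm = 0; centre at d = 0.077 m, so the parallel axis theorem gives I = 0 + (4.6)(0.077)² = 0.027273 kg·m².
Thin rod: I_cm = (1/12)ML² = (1/12)(1.1)(0.75)² = 0.051563 kg·m²; centre at d = 0.077 + 0.375 = 0.452 m, so the parallel axis theorem gives I = 0.051563 + (1.1)(0.452)² = 0.2763 kg·m².
Total I = 0.003676 + 0.027273 + 0.2763 = 0.30725 kg·m².

0.307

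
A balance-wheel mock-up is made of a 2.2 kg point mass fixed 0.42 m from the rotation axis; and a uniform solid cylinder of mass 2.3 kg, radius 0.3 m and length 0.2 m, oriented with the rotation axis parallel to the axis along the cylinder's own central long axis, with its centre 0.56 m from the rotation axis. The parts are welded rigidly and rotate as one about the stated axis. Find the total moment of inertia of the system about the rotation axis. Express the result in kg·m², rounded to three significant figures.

1.21

Point mass: I_cm = 0; centre at d = 0.42 m, so I = I_cm + Md² gives I = 0 + (2.2)(0.42)² = 0.38808 kg·m².
Solid cylinder: I_cm = (1/2)MR² = (1/2)(2.3)(0.3)² = 0.1035 kg·m²; centre at d = 0.56 m, so I = I_cm + Md² gives I = 0.1035 + (2.3)(0.56)² = 0.82478 kg·m².
Total I = 0.38808 + 0.82478 = 1.2129 kg·m².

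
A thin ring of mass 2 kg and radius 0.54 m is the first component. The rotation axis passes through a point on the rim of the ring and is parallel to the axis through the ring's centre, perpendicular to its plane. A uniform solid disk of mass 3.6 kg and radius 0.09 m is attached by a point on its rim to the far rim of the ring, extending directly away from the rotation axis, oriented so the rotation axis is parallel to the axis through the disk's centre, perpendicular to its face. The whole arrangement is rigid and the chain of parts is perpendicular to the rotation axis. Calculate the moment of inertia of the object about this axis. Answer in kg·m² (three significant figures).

Thin ring: I_cm = MR² = (2)(0.54)² = 0.5832 kg·m²; centre at d = 0.54 m, so the parallel axis theorem gives I = 0.5832 + (2)(0.54)² = 1.1664 kg·m².
Solid disk: I_cm = (1/2)MR² = (1/2)(3.6)(0.09)² = 0.01458 kg·m²; centre at d = 0.54 + 0.54 + 0.09 = 1.17 m, so the parallel axis theorem gives I = 0.01458 + (3.6)(1.17)² = 4.9426 kg·m².
Total I = 1.1664 + 4.9426 = 6.109 kg·m².

6.11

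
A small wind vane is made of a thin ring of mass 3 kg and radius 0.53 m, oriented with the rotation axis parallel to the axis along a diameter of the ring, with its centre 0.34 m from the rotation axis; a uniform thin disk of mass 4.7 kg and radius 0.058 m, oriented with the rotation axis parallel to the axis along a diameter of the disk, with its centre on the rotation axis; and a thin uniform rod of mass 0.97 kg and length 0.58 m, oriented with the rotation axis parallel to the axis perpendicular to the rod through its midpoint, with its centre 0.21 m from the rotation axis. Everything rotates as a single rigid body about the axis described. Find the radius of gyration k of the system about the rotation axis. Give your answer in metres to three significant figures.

0.312

Thin ring: I_cm = (1/2)MR² = (1/2)(3)(0.53)² = 0.42135 kg m^2; centre at d = 0.34 m, so I = I_cm + Md² gives I = 0.42135 + (3)(0.34)² = 0.76815 kg m^2.
Thin disk: I_cm = (1/4)MR² = (1/4)(4.7)(0.058)² = 0.0039527 kg m^2; axis through the centre, so I = 0.0039527 kg m^2.
Thin rod: I_cm = (1/12)ML² = (1/12)(0.97)(0.58)² = 0.027192 kg m^2; centre at d = 0.21 m, so I = I_cm + Md² gives I = 0.027192 + (0.97)(0.21)² = 0.069969 kg m^2.
Total I = 0.84207 kg m^2; total mass M = 8.67 kg.
k = √(I/M) = √(0.84207/8.67) = 0.31165 m.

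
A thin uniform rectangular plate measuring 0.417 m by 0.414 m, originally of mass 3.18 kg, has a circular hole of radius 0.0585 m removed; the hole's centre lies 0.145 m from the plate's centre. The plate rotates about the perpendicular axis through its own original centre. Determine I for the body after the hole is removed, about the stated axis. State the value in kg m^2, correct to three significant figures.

Unpierced body about its centre: I₀ = (1/12)M(a²+b²) = (1/12)(3.18)[(0.417)² + (0.414)²] = 0.091501 kg m^2.
The removed disk has mass m = M·πr²/(ab) = (3.18)·π(0.0585)²/(0.417·0.414) = 0.19804 kg (same uniform areal density).
Its moment of inertia about the rotation axis (parallel-axis theorem): I_hole = (1/2)mr² + md² = (1/2)(0.19804)(0.0585)² + (0.19804)(0.145)² = 0.0045027 kg m^2.
Treating the hole as negative mass, I = I₀ − I_hole = 0.091501 − 0.0045027 = 0.086998 kg m^2.

0.0870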